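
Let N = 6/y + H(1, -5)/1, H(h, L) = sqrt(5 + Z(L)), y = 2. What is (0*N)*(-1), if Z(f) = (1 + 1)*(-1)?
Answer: 0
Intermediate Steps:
Z(f) = -2 (Z(f) = 2*(-1) = -2)
H(h, L) = sqrt(3) (H(h, L) = sqrt(5 - 2) = sqrt(3))
N = 3 + sqrt(3) (N = 6/2 + sqrt(3)/1 = 6*(1/2) + sqrt(3)*1 = 3 + sqrt(3) ≈ 4.7320)
(0*N)*(-1) = (0*(3 + sqrt(3)))*(-1) = 0*(-1) = 0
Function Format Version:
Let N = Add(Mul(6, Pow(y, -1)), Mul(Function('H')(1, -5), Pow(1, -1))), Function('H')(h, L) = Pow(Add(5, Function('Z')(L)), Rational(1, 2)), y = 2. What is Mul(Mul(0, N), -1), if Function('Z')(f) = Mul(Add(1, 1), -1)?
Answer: 0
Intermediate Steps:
Function('Z')(f) = -2 (Function('Z')(f) = Mul(2, -1) = -2)
Function('H')(h, L) = Pow(3, Rational(1, 2)) (Function('H')(h, L) = Pow(Add(5, -2), Rational(1, 2)) = Pow(3, Rational(1, 2)))
N = Add(3, Pow(3, Rational(1, 2))) (N = Add(Mul(6, Pow(2, -1)), Mul(Pow(3, Rational(1, 2)), Pow(1, -1))) = Add(Mul(6, Rational(1, 2)), Mul(Pow(3, Rational(1, 2)), 1)) = Add(3, Pow(3, Rational(1, 2))) ≈ 4.7320)
Mul(Mul(0, N), -1) = Mul(Mul(0, Add(3, Pow(3, Rational(1, 2)))), -1) = Mul(0, -1) = 0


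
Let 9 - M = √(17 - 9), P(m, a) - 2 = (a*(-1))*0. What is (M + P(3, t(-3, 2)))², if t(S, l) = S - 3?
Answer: 129 - 44*√2 ≈ 66.775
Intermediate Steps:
t(S, l) = -3 + S
P(m, a) = 2 (P(m, a) = 2 + (a*(-1))*0 = 2 - a*0 = 2 + 0 = 2)
M = 9 - 2*√2 (M = 9 - √(17 - 9) = 9 - √8 = 9 - 2*√2 ≈ 6.1716)
(M + P(3, t(-3, 2)))² = ((9 - 2*√2) + 2)² = (11 - 2*√2)²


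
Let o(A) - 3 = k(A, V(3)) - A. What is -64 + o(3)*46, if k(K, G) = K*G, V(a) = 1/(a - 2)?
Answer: 74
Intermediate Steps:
V(a) = 1/(-2 + a)
k(K, G) = G*K
o(A) = 3 (o(A) = 3 + (A/(-2 + 3) - A) = 3 + (A/1 - A) = 3 + (1*A - A) = 3 + (A - A) = 3 + 0 = 3)
-64 + o(3)*46 = -64 + 3*46 = -64 + 138 = 74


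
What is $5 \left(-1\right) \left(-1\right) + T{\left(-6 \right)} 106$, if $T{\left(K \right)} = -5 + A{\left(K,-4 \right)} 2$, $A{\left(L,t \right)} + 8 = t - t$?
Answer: $-2221$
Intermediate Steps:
$A{\left(L,t \right)} = -8$ ($A{\left(L,t \right)} = -8 + \left(t - t\right) = -8 + 0 = -8$)
$T{\left(K \right)} = -21$ ($T{\left(K \right)} = -5 - 16 = -21$)
$5 \left(-1\right) \left(-1\right) + T{\left(-6 \right)} 106 = 5 \left(-1\right) \left(-1\right) - 2226 = \left(-5\right) \left(-1\right) - 2226 = 5 - 2226 = -2221$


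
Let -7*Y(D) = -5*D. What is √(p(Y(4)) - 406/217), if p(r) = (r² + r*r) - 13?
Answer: √68541/217 ≈ 1.2065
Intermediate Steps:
Y(D) = 5*D/7 (Y(D) = -(-5)*D/7 = 5*D/7)
p(r) = -13 + 2*r² (p(r) = (r² + r²) - 13 = 2*r² - 13 = -13 + 2*r²)
√(p(Y(4)) - 406/217) = √((-13 + 2*((5/7)*4)²) - 406/217) = √((-13 + 2*(20/7)²) - 406*1/217) = √((-13 + 2*(400/49)) - 58/31) = √((-13 + 800/49) - 58/31) = √(163/49 - 58/31) = √(2211/1519) = √68541/217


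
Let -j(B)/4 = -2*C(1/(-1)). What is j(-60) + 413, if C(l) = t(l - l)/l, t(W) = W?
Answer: 413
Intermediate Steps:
C(l) = 0 (C(l) = (l - l)/l = 0/l = 0)
j(B) = 0 (j(B) = -(-8)*0 = -4*0 = 0)
j(-60) + 413 = 0 + 413 = 413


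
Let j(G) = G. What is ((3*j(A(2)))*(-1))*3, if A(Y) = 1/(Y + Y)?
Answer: -9/4 ≈ -2.2500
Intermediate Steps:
A(Y) = 1/(2*Y)
((3*j(A(2)))*(-1))*3 = ((3*((1/2)/2))*(-1))*3 = ((3*((1/2)*(1/2)))*(-1))*3 = ((3*(1/4))*(-1))*3 = ((3/4)*(-1))*3 = -3/4*3 = -9/4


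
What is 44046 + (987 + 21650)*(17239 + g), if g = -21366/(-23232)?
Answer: 1511257505365/3872 ≈ 3.9030e+8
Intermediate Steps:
g = 3561/3872 (g = -21366*(-1/23232) = 3561/3872 ≈ 0.91968)
44046 + (987 + 21650)*(17239 + g) = 44046 + (987 + 21650)*(17239 + 3561/3872) = 44046 + 22637*(66752969/3872) = 44046 + 1511086959253/3872 = 1511257505365/3872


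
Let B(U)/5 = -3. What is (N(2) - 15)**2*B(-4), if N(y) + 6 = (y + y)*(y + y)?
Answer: -375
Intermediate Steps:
B(U) = -15 (B(U) = 5*(-3) = -15)
N(y) = -6 + 4*y**2 (N(y) = -6 + (y + y)*(y + y) = -6 + (2*y)*(2*y) = -6 + 4*y**2)
(N(2) - 15)**2*B(-4) = ((-6 + 4*2**2) - 15)**2*(-15) = ((-6 + 4*4) - 15)**2*(-15) = ((-6 + 16) - 15)**2*(-15) = (10 - 15)**2*(-15) = (-5)**2*(-15) = 25*(-15) = -375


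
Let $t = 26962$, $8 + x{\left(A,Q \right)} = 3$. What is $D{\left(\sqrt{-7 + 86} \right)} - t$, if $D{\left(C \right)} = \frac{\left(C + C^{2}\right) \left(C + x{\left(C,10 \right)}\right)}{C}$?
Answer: $-26888 - 4 \sqrt{79} \approx -26924.0$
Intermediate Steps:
$x{\left(A,Q \right)} = -5$ ($x{\left(A,Q \right)} = -8 + 3 = -5$)
$D{\left(C \right)} = \frac{\left(-5 + C\right) \left(C + C^{2}\right)}{C}$ ($D{\left(C \right)} = \frac{\left(C + C^{2}\right) \left(C - 5\right)}{C} = \frac{\left(C + C^{2}\right) \left(-5 + C\right)}{C} = \frac{\left(-5 + C\right) \left(C + C^{2}\right)}{C}$)
$D{\left(\sqrt{-7 + 86} \right)} - t = \left(-5 + \left(\sqrt{-7 + 86}\right)^{2} - 4 \sqrt{-7 + 86}\right) - 26962 = \left(-5 + \left(\sqrt{79}\right)^{2} - 4 \sqrt{79}\right) - 26962 = \left(-5 + 79 - 4 \sqrt{79}\right) - 26962 = \left(74 - 4 \sqrt{79}\right) - 26962 = -26888 - 4 \sqrt{79}$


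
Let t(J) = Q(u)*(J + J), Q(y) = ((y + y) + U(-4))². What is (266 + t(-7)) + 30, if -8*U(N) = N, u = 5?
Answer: -2495/2 ≈ -1247.5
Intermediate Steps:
U(N) = -N/8
Q(y) = (½ + 2*y)² (Q(y) = ((y + y) - ⅛*(-4))² = (2*y + ½)² = (½ + 2*y)²)
t(J) = 441*J/2 (t(J) = ((1 + 4*5)²/4)*(J + J) = ((1 + 20)²/4)*(2*J) = ((¼)*21²)*(2*J) = ((¼)*441)*(2*J) = 441*(2*J)/4 = 441*J/2)
(266 + t(-7)) + 30 = (266 + (441/2)*(-7)) + 30 = (266 - 3087/2) + 30 = -2555/2 + 30 = -2495/2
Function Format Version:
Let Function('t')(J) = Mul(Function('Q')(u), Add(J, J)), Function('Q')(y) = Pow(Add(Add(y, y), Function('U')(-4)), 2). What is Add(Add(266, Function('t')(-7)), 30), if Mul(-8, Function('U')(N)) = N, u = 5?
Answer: Rational(-2495, 2) ≈ -1247.5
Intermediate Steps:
Function('U')(N) = Mul(Rational(-1, 8), N)
Function('Q')(y) = Pow(Add(Rational(1, 2), Mul(2, y)), 2) (Function('Q')(y) = Pow(Add(Add(y, y), Mul(Rational(-1, 8), -4)), 2) = Pow(Add(Mul(2, y), Rational(1, 2)), 2) = Pow(Add(Rational(1, 2), Mul(2, y)), 2))
Function('t')(J) = Mul(Rational(441, 2), J) (Function('t')(J) = Mul(Mul(Rational(1, 4), Pow(Add(1, Mul(4, 5)), 2)), Add(J, J)) = Mul(Mul(Rational(1, 4), Pow(Add(1, 20), 2)), Mul(2, J)) = Mul(Mul(Rational(1, 4), Pow(21, 2)), Mul(2, J)) = Mul(Mul(Rational(1, 4), 441), Mul(2, J)) = Mul(Rational(441, 4), Mul(2, J)) = Mul(Rational(441, 2), J))
Add(Add(266, Function('t')(-7)), 30) = Add(Add(266, Mul(Rational(441, 2), -7)), 30) = Add(Add(266, Rational(-3087, 2)), 30) = Add(Rational(-2555, 2), 30) = Rational(-2495, 2)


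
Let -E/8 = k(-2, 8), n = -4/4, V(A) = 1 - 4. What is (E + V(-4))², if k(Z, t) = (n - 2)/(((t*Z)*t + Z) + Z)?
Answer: 1225/121 ≈ 10.124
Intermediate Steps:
V(A) = -3
n = -1 (n = -4*¼ = -1)
k(Z, t) = -3/(2*Z + Z*t²) (k(Z, t) = (-1 - 2)/(((t*Z)*t + Z) + Z) = -3/(((Z*t)*t + Z) + Z) = -3/((Z*t² + Z) + Z) = -3/((Z + Z*t²) + Z) = -3/(2*Z + Z*t²))
E = -2/11 (E = -(-24)/((-2)*(2 + 8²)) = -(-24)*(-1)/(2*(2 + 64)) = -(-24)*(-1)/(2*66) = -8*1/44 = -2/11 ≈ -0.18182)
(E + V(-4))² = (-2/11 - 3)² = (-35/11)² = 1225/121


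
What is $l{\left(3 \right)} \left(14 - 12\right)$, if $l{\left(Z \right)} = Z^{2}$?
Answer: $18$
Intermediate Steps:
$l{\left(3 \right)} \left(14 - 12\right) = 3^{2} \left(14 - 12\right) = 9 \cdot 2 = 18$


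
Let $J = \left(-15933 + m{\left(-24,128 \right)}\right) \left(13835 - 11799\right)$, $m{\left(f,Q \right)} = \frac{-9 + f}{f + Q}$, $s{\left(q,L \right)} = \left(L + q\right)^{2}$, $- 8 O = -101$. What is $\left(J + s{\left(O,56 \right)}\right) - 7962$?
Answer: $- \frac{26992980891}{832} \approx -3.2443 \cdot 10^{7}$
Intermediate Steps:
$O = \frac{101}{8}$ ($O = \left(- \frac{1}{8}\right) \left(-101\right) = \frac{101}{8} \approx 12.625$)
$m{\left(f,Q \right)} = \frac{-9 + f}{Q + f}$
$J = - \frac{843446085}{26}$ ($J = \left(-15933 + \frac{-9 - 24}{128 - 24}\right) \left(13835 - 11799\right) = \left(-15933 + \frac{1}{104} \left(-33\right)\right) 2036 = \left(-15933 - \frac{33}{104}\right) 2036 = \left(- \frac{1657065}{104}\right) 2036 = - \frac{843446085}{26} \approx -3.244 \cdot 10^{7}$)
$\left(J + s{\left(O,56 \right)}\right) - 7962 = \left(- \frac{843446085}{26} + \left(56 + \frac{101}{8}\right)^{2}\right) - 7962 = \left(- \frac{843446085}{26} + \left(\frac{549}{8}\right)^{2}\right) - 7962 = \left(- \frac{843446085}{26} + \frac{301401}{64}\right) - 7962 = - \frac{26986356507}{832} - 7962 = - \frac{26992980891}{832}$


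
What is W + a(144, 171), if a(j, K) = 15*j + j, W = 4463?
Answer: 6767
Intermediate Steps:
a(j, K) = 16*j
W + a(144, 171) = 4463 + 16*144 = 4463 + 2304 = 6767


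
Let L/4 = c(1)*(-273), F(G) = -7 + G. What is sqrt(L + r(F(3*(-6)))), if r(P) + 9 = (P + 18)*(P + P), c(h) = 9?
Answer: I*sqrt(9487) ≈ 97.401*I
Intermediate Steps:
L = -9828 (L = 4*(9*(-273)) = 4*(-2457) = -9828)
r(P) = -9 + 2*P*(18 + P) (r(P) = -9 + (P + 18)*(P + P) = -9 + (18 + P)*(2*P) = -9 + 2*P*(18 + P))
sqrt(L + r(F(3*(-6)))) = sqrt(-9828 + (-9 + 2*(-7 + 3*(-6))**2 + 36*(-7 + 3*(-6)))) = sqrt(-9828 + (-9 + 2*(-7 - 18)**2 + 36*(-7 - 18))) = sqrt(-9828 + (-9 + 2*(-25)**2 + 36*(-25))) = sqrt(-9828 + (-9 + 2*625 - 900)) = sqrt(-9828 + (-9 + 1250 - 900)) = sqrt(-9828 + 341) = sqrt(-9487) = I*sqrt(9487)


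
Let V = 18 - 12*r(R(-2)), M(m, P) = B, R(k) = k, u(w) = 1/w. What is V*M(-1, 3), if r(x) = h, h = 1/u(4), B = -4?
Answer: 120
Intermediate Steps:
M(m, P) = -4
h = 4 (h = 1/(1/4) = 1/(¼) = 4)
r(x) = 4
V = -30 (V = 18 - 12*4 = 18 - 48 = -30)
V*M(-1, 3) = -30*(-4) = 120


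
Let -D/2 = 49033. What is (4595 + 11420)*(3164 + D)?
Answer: -1519855530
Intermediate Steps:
D = -98066 (D = -2*49033 = -98066)
(4595 + 11420)*(3164 + D) = (4595 + 11420)*(3164 - 98066) = 16015*(-94902) = -1519855530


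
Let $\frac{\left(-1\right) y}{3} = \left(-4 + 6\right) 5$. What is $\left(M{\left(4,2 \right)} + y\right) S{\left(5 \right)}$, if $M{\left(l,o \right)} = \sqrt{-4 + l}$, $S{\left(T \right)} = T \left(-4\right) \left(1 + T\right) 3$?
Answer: $10800$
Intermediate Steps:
$S{\left(T \right)} = - 4 T \left(3 + 3 T\right)$
$y = -30$ ($y = - 3 \left(-4 + 6\right) 5 = - 3 \cdot 2 \cdot 5 = \left(-3\right) 10 = -30$)
$\left(M{\left(4,2 \right)} + y\right) S{\left(5 \right)} = \left(\sqrt{-4 + 4} - 30\right) \left(\left(-12\right) 5 \left(1 + 5\right)\right) = \left(\sqrt{0} - 30\right) \left(\left(-12\right) 5 \cdot 6\right) = \left(0 - 30\right) \left(-360\right) = \left(-30\right) \left(-360\right) = 10800$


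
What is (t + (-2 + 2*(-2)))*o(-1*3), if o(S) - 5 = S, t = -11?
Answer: -34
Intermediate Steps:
o(S) = 5 + S
(t + (-2 + 2*(-2)))*o(-1*3) = (-11 + (-2 + 2*(-2)))*(5 - 1*3) = (-11 + (-2 - 4))*(5 - 3) = (-11 - 6)*2 = -17*2 = -34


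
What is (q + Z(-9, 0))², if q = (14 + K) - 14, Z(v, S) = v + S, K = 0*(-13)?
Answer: 81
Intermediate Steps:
K = 0
Z(v, S) = S + v
q = 0 (q = (14 + 0) - 14 = 14 - 14 = 0)
(q + Z(-9, 0))² = (0 + (0 - 9))² = (0 - 9)² = (-9)² = 81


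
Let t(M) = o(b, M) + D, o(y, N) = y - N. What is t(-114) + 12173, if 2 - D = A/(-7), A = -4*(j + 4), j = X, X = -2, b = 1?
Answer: 86022/7 ≈ 12289.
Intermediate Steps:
j = -2
A = -8 (A = -4*(-2 + 4) = -4*2 = -8)
D = 6/7 (D = 2 - (-8)/(-7) = 2 - (-8)*(-1)/7 = 2 - 1*8/7 = 2 - 8/7 = 6/7 ≈ 0.85714)
t(M) = 13/7 - M (t(M) = (1 - M) + 6/7 = 13/7 - M)
t(-114) + 12173 = (13/7 - 1*(-114)) + 12173 = (13/7 + 114) + 12173 = 811/7 + 12173 = 86022/7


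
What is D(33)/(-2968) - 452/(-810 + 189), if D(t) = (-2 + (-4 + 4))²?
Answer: 334763/460782 ≈ 0.72651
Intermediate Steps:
D(t) = 4 (D(t) = (-2 + 0)² = (-2)² = 4)
D(33)/(-2968) - 452/(-810 + 189) = 4/(-2968) - 452/(-810 + 189) = 4*(-1/2968) - 452/(-621) = -1/742 - 452*(-1/621) = -1/742 + 452/621 = 334763/460782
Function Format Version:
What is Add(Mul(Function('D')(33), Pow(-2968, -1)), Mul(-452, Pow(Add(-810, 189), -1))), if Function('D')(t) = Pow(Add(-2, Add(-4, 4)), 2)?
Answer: Rational(334763, 460782) ≈ 0.72651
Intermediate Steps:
Function('D')(t) = 4 (Function('D')(t) = Pow(Add(-2, 0), 2) = Pow(-2, 2) = 4)
Add(Mul(Function('D')(33), Pow(-2968, -1)), Mul(-452, Pow(Add(-810, 189), -1))) = Add(Mul(4, Pow(-2968, -1)), Mul(-452, Pow(Add(-810, 189), -1))) = Add(Mul(4, Rational(-1, 2968)), Mul(-452, Pow(-621, -1))) = Add(Rational(-1, 742), Mul(-452, Rational(-1, 621))) = Add(Rational(-1, 742), Rational(452, 621)) = Rational(334763, 460782)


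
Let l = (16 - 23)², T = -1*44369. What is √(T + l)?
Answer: 4*I*√2770 ≈ 210.52*I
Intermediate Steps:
T = -44369
l = 49 (l = (-7)² = 49)
√(T + l) = √(-44369 + 49) = √(-44320) = 4*I*√2770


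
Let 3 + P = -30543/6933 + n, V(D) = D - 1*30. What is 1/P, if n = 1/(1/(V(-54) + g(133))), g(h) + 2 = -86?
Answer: -2311/414606 ≈ -0.0055740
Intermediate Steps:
g(h) = -88 (g(h) = -2 - 86 = -88)
V(D) = -30 + D (V(D) = D - 30 = -30 + D)
n = -172 (n = 1/(1/((-30 - 54) - 88)) = 1/(1/(-84 - 88)) = 1/(1/(-172)) = 1/(-1/172) = -172)
P = -414606/2311 (P = -3 + (-30543/6933 - 172) = -3 + (-30543*1/6933 - 172) = -3 + (-10181/2311 - 172) = -3 - 407673/2311 = -414606/2311 ≈ -179.41)
1/P = 1/(-414606/2311) = -2311/414606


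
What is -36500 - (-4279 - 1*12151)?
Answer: -20070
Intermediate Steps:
-36500 - (-4279 - 1*12151) = -36500 - (-4279 - 12151) = -36500 - 1*(-16430) = -36500 + 16430 = -20070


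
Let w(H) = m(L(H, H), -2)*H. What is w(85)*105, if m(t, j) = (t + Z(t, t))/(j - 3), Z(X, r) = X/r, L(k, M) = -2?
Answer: 1785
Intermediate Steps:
m(t, j) = (1 + t)/(-3 + j) (m(t, j) = (t + t/t)/(j - 3) = (t + 1)/(-3 + j) = (1 + t)/(-3 + j))
w(H) = H/5 (w(H) = ((1 - 2)/(-3 - 2))*H = (-1/(-5))*H = (-⅕*(-1))*H = H/5)
w(85)*105 = ((⅕)*85)*105 = 17*105 = 1785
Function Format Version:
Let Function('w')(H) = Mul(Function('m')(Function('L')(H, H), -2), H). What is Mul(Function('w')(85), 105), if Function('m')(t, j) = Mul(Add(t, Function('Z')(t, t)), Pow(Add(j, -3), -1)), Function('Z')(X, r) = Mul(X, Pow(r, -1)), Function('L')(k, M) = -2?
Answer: 1785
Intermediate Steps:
Function('m')(t, j) = Mul(Pow(Add(-3, j), -1), Add(1, t)) (Function('m')(t, j) = Mul(Add(t, Mul(t, Pow(t, -1))), Pow(Add(j, -3), -1)) = Mul(Add(t, 1), Pow(Add(-3, j), -1)) = Mul(Add(1, t), Pow(Add(-3, j), -1)) = Mul(Pow(Add(-3, j), -1), Add(1, t)))
Function('w')(H) = Mul(Rational(1, 5), H) (Function('w')(H) = Mul(Mul(Pow(Add(-3, -2), -1), Add(1, -2)), H) = Mul(Mul(Pow(-5, -1), -1), H) = Mul(Mul(Rational(-1, 5), -1), H) = Mul(Rational(1, 5), H))
Mul(Function('w')(85), 105) = Mul(Mul(Rational(1, 5), 85), 105) = Mul(17, 105) = 1785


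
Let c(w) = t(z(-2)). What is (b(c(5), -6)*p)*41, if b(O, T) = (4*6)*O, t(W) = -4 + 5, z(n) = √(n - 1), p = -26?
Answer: -25584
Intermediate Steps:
z(n) = √(-1 + n)
t(W) = 1
c(w) = 1
b(O, T) = 24*O
(b(c(5), -6)*p)*41 = ((24*1)*(-26))*41 = (24*(-26))*41 = -624*41 = -25584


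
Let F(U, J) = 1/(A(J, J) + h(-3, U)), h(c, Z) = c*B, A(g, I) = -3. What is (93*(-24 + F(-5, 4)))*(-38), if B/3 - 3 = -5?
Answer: 422902/5 ≈ 84580.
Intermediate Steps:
B = -6 (B = 9 + 3*(-5) = 9 - 15 = -6)
h(c, Z) = -6*c (h(c, Z) = c*(-6) = -6*c)
F(U, J) = 1/15 (F(U, J) = 1/(-3 - 6*(-3)) = 1/(-3 + 18) = 1/15)
(93*(-24 + F(-5, 4)))*(-38) = (93*(-24 + 1/15))*(-38) = (93*(-359/15))*(-38) = -11129/5*(-38) = 422902/5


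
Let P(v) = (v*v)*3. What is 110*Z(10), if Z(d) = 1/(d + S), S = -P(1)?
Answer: 110/7 ≈ 15.714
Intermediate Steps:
P(v) = 3*v**2 (P(v) = v**2*3 = 3*v**2)
S = -3 (S = -3*1**2 = -3 ≈ -3.0000)
Z(d) = 1/(-3 + d) (Z(d) = 1/(d - 3) = 1/(-3 + d))
110*Z(10) = 110/(-3 + 10) = 110/7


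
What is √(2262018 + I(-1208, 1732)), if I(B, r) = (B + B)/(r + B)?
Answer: √38818411774/131 ≈ 1504.0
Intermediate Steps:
I(B, r) = 2*B/(B + r) (I(B, r) = (2*B)/(B + r) = 2*B/(B + r))
√(2262018 + I(-1208, 1732)) = √(2262018 + 2*(-1208)/(-1208 + 1732)) = √(2262018 + 2*(-1208)/524) = √(2262018 + 2*(-1208)*(1/524)) = √(2262018 - 604/131) = √(296323754/131) = √38818411774/131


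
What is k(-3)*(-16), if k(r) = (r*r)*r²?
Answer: -1296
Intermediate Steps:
k(r) = r⁴ (k(r) = r²*r² = r⁴)
k(-3)*(-16) = (-3)⁴*(-16) = 81*(-16) = -1296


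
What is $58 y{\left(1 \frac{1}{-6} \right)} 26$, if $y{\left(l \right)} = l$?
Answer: $- \frac{754}{3} \approx -251.33$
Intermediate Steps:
$58 y{\left(1 \frac{1}{-6} \right)} 26 = 58 \cdot 1 \frac{1}{-6} \cdot 26 = 58 \cdot 1 \left(- \frac{1}{6}\right) 26 = 58 \left(- \frac{1}{6}\right) 26 = \left(- \frac{29}{3}\right) 26 = - \frac{754}{3}$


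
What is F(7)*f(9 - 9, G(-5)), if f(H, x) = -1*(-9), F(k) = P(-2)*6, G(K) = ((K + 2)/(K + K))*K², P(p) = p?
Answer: -108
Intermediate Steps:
G(K) = K*(2 + K)/2 (G(K) = ((2 + K)/((2*K)))*K² = ((2 + K)*(1/(2*K)))*K² = ((2 + K)/(2*K))*K² = K*(2 + K)/2)
F(k) = -12 (F(k) = -2*6 = -12)
f(H, x) = 9
F(7)*f(9 - 9, G(-5)) = -12*9 = -108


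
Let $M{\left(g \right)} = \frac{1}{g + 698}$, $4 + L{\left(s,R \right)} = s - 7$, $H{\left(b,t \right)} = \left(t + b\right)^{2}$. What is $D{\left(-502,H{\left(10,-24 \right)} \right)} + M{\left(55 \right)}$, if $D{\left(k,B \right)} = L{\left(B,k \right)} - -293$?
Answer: $\frac{359935}{753} \approx 478.0$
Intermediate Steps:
$H{\left(b,t \right)} = \left(b + t\right)^{2}$
$L{\left(s,R \right)} = -11 + s$ ($L{\left(s,R \right)} = -4 + \left(s - 7\right) = -4 + \left(-7 + s\right) = -11 + s$)
$D{\left(k,B \right)} = 282 + B$ ($D{\left(k,B \right)} = \left(-11 + B\right) - -293 = \left(-11 + B\right) + 293 = 282 + B$)
$M{\left(g \right)} = \frac{1}{698 + g}$
$D{\left(-502,H{\left(10,-24 \right)} \right)} + M{\left(55 \right)} = \left(282 + \left(10 - 24\right)^{2}\right) + \frac{1}{698 + 55} = \left(282 + \left(-14\right)^{2}\right) + \frac{1}{753} = \left(282 + 196\right) + \frac{1}{753} = 478 + \frac{1}{753} = \frac{359935}{753}$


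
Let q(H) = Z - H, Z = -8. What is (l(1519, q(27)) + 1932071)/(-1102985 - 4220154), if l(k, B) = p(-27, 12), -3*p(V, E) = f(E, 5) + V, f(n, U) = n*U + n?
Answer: -1932056/5323139 ≈ -0.36295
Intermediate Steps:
f(n, U) = n + U*n (f(n, U) = U*n + n = n + U*n)
p(V, E) = -2*E - V/3 (p(V, E) = -(E*(1 + 5) + V)/3 = -(E*6 + V)/3 = -(6*E + V)/3 = -(V + 6*E)/3 = -2*E - V/3)
q(H) = -8 - H
l(k, B) = -15 (l(k, B) = -2*12 - ⅓*(-27) = -24 + 9 = -15)
(l(1519, q(27)) + 1932071)/(-1102985 - 4220154) = (-15 + 1932071)/(-1102985 - 4220154) = 1932056/(-5323139) = 1932056*(-1/5323139) = -1932056/5323139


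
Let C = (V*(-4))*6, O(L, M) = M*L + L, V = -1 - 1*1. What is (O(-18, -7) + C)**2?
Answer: 24336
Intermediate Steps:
V = -2 (V = -1 - 1 = -2)
O(L, M) = L + L*M (O(L, M) = L*M + L = L + L*M)
C = 48 (C = -2*(-4)*6 = 8*6 = 48)
(O(-18, -7) + C)**2 = (-18*(1 - 7) + 48)**2 = (-18*(-6) + 48)**2 = (108 + 48)**2 = 156**2 = 24336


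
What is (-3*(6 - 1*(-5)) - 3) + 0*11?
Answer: -36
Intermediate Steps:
(-3*(6 - 1*(-5)) - 3) + 0*11 = (-3*(6 + 5) - 3) + 0 = (-3*11 - 3) + 0 = (-33 - 3) + 0 = -36 + 0 = -36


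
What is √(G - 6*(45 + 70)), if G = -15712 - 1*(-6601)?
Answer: 99*I ≈ 99.0*I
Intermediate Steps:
G = -9111 (G = -15712 + 6601 = -9111)
√(G - 6*(45 + 70)) = √(-9111 - 6*(45 + 70)) = √(-9111 - 6*115) = √(-9111 - 690) = √(-9801) = 99*I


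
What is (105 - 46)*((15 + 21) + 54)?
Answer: 5310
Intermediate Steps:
(105 - 46)*((15 + 21) + 54) = 59*(36 + 54) = 59*90 = 5310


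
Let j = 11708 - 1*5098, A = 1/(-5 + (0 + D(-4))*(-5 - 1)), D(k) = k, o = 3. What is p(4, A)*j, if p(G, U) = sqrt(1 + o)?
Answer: 13220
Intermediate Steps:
A = 1/19 (A = 1/(-5 + (0 - 4)*(-5 - 1)) = 1/(-5 - 4*(-6)) = 1/(-5 + 24) = 1/19 ≈ 0.052632)
p(G, U) = 2 (p(G, U) = sqrt(1 + 3) = sqrt(4) = 2)
j = 6610 (j = 11708 - 5098 = 6610)
p(4, A)*j = 2*6610 = 13220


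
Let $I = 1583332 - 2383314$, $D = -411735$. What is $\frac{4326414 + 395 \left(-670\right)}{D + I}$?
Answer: $- \frac{4061764}{1211717} \approx -3.3521$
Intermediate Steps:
$I = -799982$ ($I = 1583332 - 2383314 = -799982$)
$\frac{4326414 + 395 \left(-670\right)}{D + I} = \frac{4326414 + 395 \left(-670\right)}{-411735 - 799982} = \frac{4326414 - 264650}{-1211717} = 4061764 \left(- \frac{1}{1211717}\right) = - \frac{4061764}{1211717}$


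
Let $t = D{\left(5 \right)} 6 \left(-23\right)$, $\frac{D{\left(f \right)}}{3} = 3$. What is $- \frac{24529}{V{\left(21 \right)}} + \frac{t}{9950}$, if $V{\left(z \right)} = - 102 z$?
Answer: $\frac{120701593}{10656450} \approx 11.327$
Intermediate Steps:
$D{\left(f \right)} = 9$ ($D{\left(f \right)} = 3 \cdot 3 = 9$)
$t = -1242$ ($t = 9 \cdot 6 \left(-23\right) = 54 \left(-23\right) = -1242$)
$- \frac{24529}{V{\left(21 \right)}} + \frac{t}{9950} = - \frac{24529}{\left(-102\right) 21} - \frac{1242}{9950} = - \frac{24529}{-2142} - \frac{621}{4975} = \left(-24529\right) \left(- \frac{1}{2142}\right) - \frac{621}{4975} = \frac{24529}{2142} - \frac{621}{4975} = \frac{120701593}{10656450}$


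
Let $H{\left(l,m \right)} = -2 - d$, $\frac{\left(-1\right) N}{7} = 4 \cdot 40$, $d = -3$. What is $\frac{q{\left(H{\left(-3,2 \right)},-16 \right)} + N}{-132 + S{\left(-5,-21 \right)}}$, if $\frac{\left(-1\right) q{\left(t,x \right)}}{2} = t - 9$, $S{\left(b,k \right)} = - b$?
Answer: $\frac{1104}{127} \approx 8.6929$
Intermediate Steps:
$N = -1120$ ($N = - 7 \cdot 4 \cdot 40 = \left(-7\right) 160 = -1120$)
$H{\left(l,m \right)} = 1$ ($H{\left(l,m \right)} = -2 - -3 = -2 + 3 = 1$)
$q{\left(t,x \right)} = 18 - 2 t$ ($q{\left(t,x \right)} = - 2 \left(t - 9\right) = - 2 \left(-9 + t\right) = 18 - 2 t$)
$\frac{q{\left(H{\left(-3,2 \right)},-16 \right)} + N}{-132 + S{\left(-5,-21 \right)}} = \frac{\left(18 - 2\right) - 1120}{-132 - -5} = \frac{\left(18 - 2\right) - 1120}{-132 + 5} = \frac{16 - 1120}{-127} = \left(-1104\right) \left(- \frac{1}{127}\right) = \frac{1104}{127}$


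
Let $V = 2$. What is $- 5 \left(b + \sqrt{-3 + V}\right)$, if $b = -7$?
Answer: $35 - 5 i \approx 35.0 - 5.0 i$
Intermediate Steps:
$- 5 \left(b + \sqrt{-3 + V}\right) = - 5 \left(-7 + \sqrt{-3 + 2}\right) = - 5 \left(-7 + \sqrt{-1}\right) = - 5 \left(-7 + i\right) = 35 - 5 i$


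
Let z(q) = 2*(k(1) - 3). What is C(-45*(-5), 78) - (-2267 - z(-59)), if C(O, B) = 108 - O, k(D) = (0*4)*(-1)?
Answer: 2144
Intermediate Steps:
k(D) = 0 (k(D) = 0*(-1) = 0)
z(q) = -6 (z(q) = 2*(0 - 3) = 2*(-3) = -6)
C(-45*(-5), 78) - (-2267 - z(-59)) = (108 - (-45)*(-5)) - (-2267 - 1*(-6)) = (108 - 1*225) - (-2267 + 6) = (108 - 225) - 1*(-2261) = -117 + 2261 = 2144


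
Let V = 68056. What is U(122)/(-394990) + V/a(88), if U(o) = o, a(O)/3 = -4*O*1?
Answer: -1680098017/26069340 ≈ -64.447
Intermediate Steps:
a(O) = -12*O (a(O) = 3*(-4*O*1) = 3*(-4*O) = -12*O)
U(122)/(-394990) + V/a(88) = 122/(-394990) + 68056/((-12*88)) = 122*(-1/394990) + 68056/(-1056) = -61/197495 + 68056*(-1/1056) = -61/197495 - 8507/132 = -1680098017/26069340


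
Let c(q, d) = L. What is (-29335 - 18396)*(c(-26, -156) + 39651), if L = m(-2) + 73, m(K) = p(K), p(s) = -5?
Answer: -1895827589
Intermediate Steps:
m(K) = -5
L = 68 (L = -5 + 73 = 68)
c(q, d) = 68
(-29335 - 18396)*(c(-26, -156) + 39651) = (-29335 - 18396)*(68 + 39651) = -47731*39719 = -1895827589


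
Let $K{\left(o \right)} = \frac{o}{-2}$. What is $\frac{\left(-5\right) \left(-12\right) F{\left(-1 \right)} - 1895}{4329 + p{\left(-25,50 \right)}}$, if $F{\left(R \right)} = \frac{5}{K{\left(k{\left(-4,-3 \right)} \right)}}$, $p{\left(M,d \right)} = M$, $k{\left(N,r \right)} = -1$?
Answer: $- \frac{1295}{4304} \approx -0.30088$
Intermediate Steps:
$K{\left(o \right)} = - \frac{o}{2}$ ($K{\left(o \right)} = o \left(- \frac{1}{2}\right) = - \frac{o}{2}$)
$F{\left(R \right)} = 10$ ($F{\left(R \right)} = \frac{5}{\left(- \frac{1}{2}\right) \left(-1\right)} = 5 \frac{1}{\frac{1}{2}} = 5 \cdot 2 = 10$)
$\frac{\left(-5\right) \left(-12\right) F{\left(-1 \right)} - 1895}{4329 + p{\left(-25,50 \right)}} = \frac{\left(-5\right) \left(-12\right) 10 - 1895}{4329 - 25} = \frac{60 \cdot 10 - 1895}{4304} = \left(600 - 1895\right) \frac{1}{4304} = \left(-1295\right) \frac{1}{4304} = - \frac{1295}{4304}$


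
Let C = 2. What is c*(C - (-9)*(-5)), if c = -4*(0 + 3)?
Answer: 516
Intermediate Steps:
c = -12 (c = -4*3 = -12)
c*(C - (-9)*(-5)) = -12*(2 - (-9)*(-5)) = -12*(2 - 3*15) = -12*(2 - 45) = -12*(-43) = 516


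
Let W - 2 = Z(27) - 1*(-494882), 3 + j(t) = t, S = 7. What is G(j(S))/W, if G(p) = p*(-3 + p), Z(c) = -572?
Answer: 1/123578 ≈ 8.0921e-6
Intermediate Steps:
j(t) = -3 + t
W = 494312 (W = 2 + (-572 - 1*(-494882)) = 2 + (-572 + 494882) = 2 + 494310 = 494312)
G(j(S))/W = ((-3 + 7)*(-3 + (-3 + 7)))/494312 = (4*(-3 + 4))*(1/494312) = (4*1)*(1/494312) = 4*(1/494312) = 1/123578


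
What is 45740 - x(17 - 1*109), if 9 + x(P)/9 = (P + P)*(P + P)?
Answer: -258883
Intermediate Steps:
x(P) = -81 + 36*P**2 (x(P) = -81 + 9*((P + P)*(P + P)) = -81 + 9*((2*P)*(2*P)) = -81 + 9*(4*P**2) = -81 + 36*P**2)
45740 - x(17 - 1*109) = 45740 - (-81 + 36*(17 - 1*109)**2) = 45740 - (-81 + 36*(17 - 109)**2) = 45740 - (-81 + 36*(-92)**2) = 45740 - (-81 + 36*8464) = 45740 - (-81 + 304704) = 45740 - 1*304623 = 45740 - 304623 = -258883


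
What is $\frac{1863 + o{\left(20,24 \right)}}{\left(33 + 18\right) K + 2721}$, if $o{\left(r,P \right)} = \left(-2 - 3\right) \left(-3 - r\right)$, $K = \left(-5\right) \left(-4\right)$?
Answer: $\frac{46}{87} \approx 0.52874$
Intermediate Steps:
$K = 20$
$o{\left(r,P \right)} = 15 + 5 r$ ($o{\left(r,P \right)} = - 5 \left(-3 - r\right) = 15 + 5 r$)
$\frac{1863 + o{\left(20,24 \right)}}{\left(33 + 18\right) K + 2721} = \frac{1863 + \left(15 + 5 \cdot 20\right)}{\left(33 + 18\right) 20 + 2721} = \frac{1863 + \left(15 + 100\right)}{51 \cdot 20 + 2721} = \frac{1863 + 115}{1020 + 2721} = \frac{1978}{3741} = 1978 \cdot \frac{1}{3741} = \frac{46}{87}$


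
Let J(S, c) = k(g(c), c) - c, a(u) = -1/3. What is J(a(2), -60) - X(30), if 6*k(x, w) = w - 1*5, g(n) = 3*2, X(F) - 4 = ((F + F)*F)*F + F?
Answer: -323909/6 ≈ -53985.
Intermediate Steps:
X(F) = 4 + F + 2*F**3 (X(F) = 4 + (((F + F)*F)*F + F) = 4 + (((2*F)*F)*F + F) = 4 + ((2*F**2)*F + F) = 4 + (2*F**3 + F) = 4 + (F + 2*F**3) = 4 + F + 2*F**3)
g(n) = 6
k(x, w) = -5/6 + w/6 (k(x, w) = (w - 1*5)/6 = (w - 5)/6 = (-5 + w)/6 = -5/6 + w/6)
a(u) = -1/3 (a(u) = -1*1/3 = -1/3)
J(S, c) = -5/6 - 5*c/6 (J(S, c) = (-5/6 + c/6) - c = -5/6 - 5*c/6)
J(a(2), -60) - X(30) = (-5/6 - 5/6*(-60)) - (4 + 30 + 2*30**3) = (-5/6 + 50) - (4 + 30 + 2*27000) = 295/6 - (4 + 30 + 54000) = 295/6 - 1*54034 = 295/6 - 54034 = -323909/6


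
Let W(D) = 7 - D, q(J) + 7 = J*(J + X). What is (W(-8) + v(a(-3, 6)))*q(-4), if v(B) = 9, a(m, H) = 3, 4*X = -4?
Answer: 312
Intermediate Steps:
X = -1 (X = (¼)*(-4) = -1)
q(J) = -7 + J*(-1 + J) (q(J) = -7 + J*(J - 1) = -7 + J*(-1 + J))
(W(-8) + v(a(-3, 6)))*q(-4) = ((7 - 1*(-8)) + 9)*(-7 + (-4)² - 1*(-4)) = ((7 + 8) + 9)*(-7 + 16 + 4) = (15 + 9)*13 = 24*13 = 312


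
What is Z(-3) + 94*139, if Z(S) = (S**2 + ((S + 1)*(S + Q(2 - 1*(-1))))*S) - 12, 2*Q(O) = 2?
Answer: 13051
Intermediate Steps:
Q(O) = 1 (Q(O) = (1/2)*2 = 1)
Z(S) = -12 + S**2 + S*(1 + S)**2 (Z(S) = (S**2 + ((S + 1)*(S + 1))*S) - 12 = (S**2 + ((1 + S)*(1 + S))*S) - 12 = (S**2 + (1 + S)**2*S) - 12 = (S**2 + S*(1 + S)**2) - 12 = -12 + S**2 + S*(1 + S)**2)
Z(-3) + 94*139 = (-12 - 3 + (-3)**3 + 3*(-3)**2) + 94*139 = (-12 - 3 - 27 + 3*9) + 13066 = (-12 - 3 - 27 + 27) + 13066 = -15 + 13066 = 13051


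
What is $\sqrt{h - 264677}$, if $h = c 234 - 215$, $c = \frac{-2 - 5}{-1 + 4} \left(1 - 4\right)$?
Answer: $i \sqrt{263254} \approx 513.08 i$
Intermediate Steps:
$c = 7$ ($c = - \frac{7}{3} \left(-3\right) = \left(-7\right) \frac{1}{3} \left(-3\right) = \left(- \frac{7}{3}\right) \left(-3\right) = 7$)
$h = 1423$ ($h = 7 \cdot 234 - 215 = 1638 - 215 = 1423$)
$\sqrt{h - 264677} = \sqrt{1423 - 264677} = \sqrt{-263254} = i \sqrt{263254}$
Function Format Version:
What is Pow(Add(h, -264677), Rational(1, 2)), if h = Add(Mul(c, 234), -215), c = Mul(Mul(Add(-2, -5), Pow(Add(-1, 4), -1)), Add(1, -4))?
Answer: Mul(I, Pow(263254, Rational(1, 2))) ≈ Mul(513.08, I)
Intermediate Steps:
c = 7 (c = Mul(Mul(-7, Pow(3, -1)), -3) = Mul(Mul(-7, Rational(1, 3)), -3) = Mul(Rational(-7, 3), -3) = 7)
h = 1423 (h = Add(Mul(7, 234), -215) = Add(1638, -215) = 1423)
Pow(Add(h, -264677), Rational(1, 2)) = Pow(Add(1423, -264677), Rational(1, 2)) = Pow(-263254, Rational(1, 2)) = Mul(I, Pow(263254, Rational(1, 2)))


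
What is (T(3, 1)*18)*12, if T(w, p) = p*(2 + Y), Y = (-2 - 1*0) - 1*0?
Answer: 0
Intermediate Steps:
Y = -2 (Y = (-2 + 0) + 0 = -2 + 0 = -2)
T(w, p) = 0 (T(w, p) = p*(2 - 2) = p*0 = 0)
(T(3, 1)*18)*12 = (0*18)*12 = 0*12 = 0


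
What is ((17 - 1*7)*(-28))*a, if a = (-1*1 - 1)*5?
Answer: 2800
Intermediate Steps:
a = -10 (a = (-1 - 1)*5 = -2*5 = -10)
((17 - 1*7)*(-28))*a = ((17 - 1*7)*(-28))*(-10) = ((17 - 7)*(-28))*(-10) = (10*(-28))*(-10) = -280*(-10) = 2800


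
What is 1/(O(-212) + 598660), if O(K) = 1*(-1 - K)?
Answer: 1/598871 ≈ 1.6698e-6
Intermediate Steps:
O(K) = -1 - K
1/(O(-212) + 598660) = 1/((-1 - 1*(-212)) + 598660) = 1/((-1 + 212) + 598660) = 1/(211 + 598660) = 1/598871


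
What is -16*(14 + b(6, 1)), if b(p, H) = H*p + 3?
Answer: -368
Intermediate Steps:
b(p, H) = 3 + H*p
-16*(14 + b(6, 1)) = -16*(14 + (3 + 1*6)) = -16*(14 + (3 + 6)) = -16*(14 + 9) = -16*23 = -368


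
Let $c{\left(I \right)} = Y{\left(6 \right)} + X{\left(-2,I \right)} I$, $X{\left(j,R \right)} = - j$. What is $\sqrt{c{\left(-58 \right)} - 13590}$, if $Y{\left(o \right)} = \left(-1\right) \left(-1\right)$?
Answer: $i \sqrt{13705} \approx 117.07 i$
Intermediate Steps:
$Y{\left(o \right)} = 1$
$c{\left(I \right)} = 1 + 2 I$ ($c{\left(I \right)} = 1 + \left(-1\right) \left(-2\right) I = 1 + 2 I$)
$\sqrt{c{\left(-58 \right)} - 13590} = \sqrt{\left(1 + 2 \left(-58\right)\right) - 13590} = \sqrt{\left(1 - 116\right) - 13590} = \sqrt{-115 - 13590} = \sqrt{-13705} = i \sqrt{13705}$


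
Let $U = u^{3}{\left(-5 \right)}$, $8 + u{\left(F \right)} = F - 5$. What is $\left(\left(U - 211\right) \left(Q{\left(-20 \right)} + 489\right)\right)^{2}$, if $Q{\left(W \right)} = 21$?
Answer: $9498292524900$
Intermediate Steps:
$u{\left(F \right)} = -13 + F$ ($u{\left(F \right)} = -8 + \left(F - 5\right) = -8 + \left(-5 + F\right) = -13 + F$)
$U = -5832$ ($U = \left(-13 - 5\right)^{3} = \left(-18\right)^{3} = -5832$)
$\left(\left(U - 211\right) \left(Q{\left(-20 \right)} + 489\right)\right)^{2} = \left(\left(-5832 - 211\right) \left(21 + 489\right)\right)^{2} = \left(\left(-6043\right) 510\right)^{2} = \left(-3081930\right)^{2} = 9498292524900$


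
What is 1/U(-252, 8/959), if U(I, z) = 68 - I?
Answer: 1/320 ≈ 0.0031250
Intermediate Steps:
1/U(-252, 8/959) = 1/(68 - 1*(-252)) = 1/(68 + 252) = 1/320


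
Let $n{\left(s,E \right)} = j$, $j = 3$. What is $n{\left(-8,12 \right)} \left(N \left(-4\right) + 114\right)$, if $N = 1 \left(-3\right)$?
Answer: $378$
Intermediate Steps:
$N = -3$
$n{\left(s,E \right)} = 3$
$n{\left(-8,12 \right)} \left(N \left(-4\right) + 114\right) = 3 \left(\left(-3\right) \left(-4\right) + 114\right) = 3 \left(12 + 114\right) = 3 \cdot 126 = 378$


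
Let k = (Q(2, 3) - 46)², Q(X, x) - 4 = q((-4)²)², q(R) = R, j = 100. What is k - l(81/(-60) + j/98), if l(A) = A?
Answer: 44880403/980 ≈ 45796.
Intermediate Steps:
Q(X, x) = 260 (Q(X, x) = 4 + ((-4)²)² = 4 + 16² = 4 + 256 = 260)
k = 45796 (k = (260 - 46)² = 214² = 45796)
k - l(81/(-60) + j/98) = 45796 - (81/(-60) + 100/98) = 45796 - (81*(-1/60) + 100*(1/98)) = 45796 - (-27/20 + 50/49) = 45796 - 1*(-323/980) = 45796 + 323/980 = 44880403/980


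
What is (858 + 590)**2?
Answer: 2096704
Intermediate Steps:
(858 + 590)**2 = 1448**2 = 2096704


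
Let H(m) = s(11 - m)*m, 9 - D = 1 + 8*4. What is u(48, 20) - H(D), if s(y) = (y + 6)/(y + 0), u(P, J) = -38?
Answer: -346/35 ≈ -9.8857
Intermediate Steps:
D = -24 (D = 9 - (1 + 8*4) = 9 - (1 + 32) = 9 - 1*33 = 9 - 33 = -24)
s(y) = (6 + y)/y
H(m) = m*(17 - m)/(11 - m) (H(m) = ((6 + (11 - m))/(11 - m))*m = ((17 - m)/(11 - m))*m = m*(17 - m)/(11 - m))
u(48, 20) - H(D) = -38 - (-24)*(-17 - 24)/(-11 - 24) = -38 - (-24)*(-41)/(-35) = -38 - (-24)*(-1)*(-41)/35 = -38 - 1*(-984/35) = -38 + 984/35 = -346/35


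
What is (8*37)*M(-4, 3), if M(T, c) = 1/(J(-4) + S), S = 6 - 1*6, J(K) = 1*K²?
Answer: 37/2 ≈ 18.500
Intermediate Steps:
J(K) = K²
S = 0 (S = 6 - 6 = 0)
M(T, c) = 1/16 (M(T, c) = 1/((-4)² + 0) = 1/(16 + 0) = 1/16)
(8*37)*M(-4, 3) = (8*37)*(1/16) = 296*(1/16) = 37/2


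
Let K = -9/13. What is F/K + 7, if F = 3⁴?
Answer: -110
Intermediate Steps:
F = 81
K = -9/13 (K = -9*1/13 = -9/13 ≈ -0.69231)
F/K + 7 = 81/(-9/13) + 7 = 81*(-13/9) + 7 = -117 + 7 = -110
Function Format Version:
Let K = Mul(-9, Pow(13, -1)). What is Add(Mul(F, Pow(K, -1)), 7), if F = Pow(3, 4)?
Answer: -110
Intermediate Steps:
F = 81
K = Rational(-9, 13) (K = Mul(-9, Rational(1, 13)) = Rational(-9, 13) ≈ -0.69231)
Add(Mul(F, Pow(K, -1)), 7) = Add(Mul(81, Pow(Rational(-9, 13), -1)), 7) = Add(Mul(81, Rational(-13, 9)), 7) = Add(-117, 7) = -110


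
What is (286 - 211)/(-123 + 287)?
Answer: 75/164 ≈ 0.45732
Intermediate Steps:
(286 - 211)/(-123 + 287) = 75/164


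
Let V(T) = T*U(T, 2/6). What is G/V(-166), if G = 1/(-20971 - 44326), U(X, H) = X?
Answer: -1/1799324132 ≈ -5.5576e-10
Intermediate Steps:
G = -1/65297 (G = 1/(-65297) = -1/65297 ≈ -1.5315e-5)
V(T) = T² (V(T) = T*T = T²)
G/V(-166) = -1/(65297*((-166)²)) = -1/65297/27556 = -1/65297*1/27556 = -1/1799324132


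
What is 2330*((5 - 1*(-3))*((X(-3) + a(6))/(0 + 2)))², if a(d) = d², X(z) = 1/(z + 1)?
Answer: 46982120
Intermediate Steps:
X(z) = 1/(1 + z)
2330*((5 - 1*(-3))*((X(-3) + a(6))/(0 + 2)))² = 2330*((5 - 1*(-3))*((1/(1 - 3) + 6²)/(0 + 2)))² = 2330*((5 + 3)*((1/(-2) + 36)/2))² = 2330*(8*((-½ + 36)*(½)))² = 2330*(8*((71/2)*(½)))² = 2330*(8*(71/4))² = 2330*142² = 2330*20164 = 46982120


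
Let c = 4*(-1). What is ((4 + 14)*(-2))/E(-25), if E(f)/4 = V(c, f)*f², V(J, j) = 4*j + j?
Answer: 9/78125 ≈ 0.00011520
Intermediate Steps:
c = -4
V(J, j) = 5*j
E(f) = 20*f³ (E(f) = 4*((5*f)*f²) = 4*(5*f³) = 20*f³)
((4 + 14)*(-2))/E(-25) = ((4 + 14)*(-2))/((20*(-25)³)) = (18*(-2))/((20*(-15625))) = -36/(-312500) = -36*(-1/312500) = 9/78125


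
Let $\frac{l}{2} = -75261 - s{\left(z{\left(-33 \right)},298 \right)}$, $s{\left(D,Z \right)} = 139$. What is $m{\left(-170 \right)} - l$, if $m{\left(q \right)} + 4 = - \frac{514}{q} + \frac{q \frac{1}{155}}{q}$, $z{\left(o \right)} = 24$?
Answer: $\frac{397355444}{2635} \approx 1.508 \cdot 10^{5}$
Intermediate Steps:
$m{\left(q \right)} = - \frac{619}{155} - \frac{514}{q}$ ($m{\left(q \right)} = -4 + \left(- \frac{514}{q} + \frac{q \frac{1}{155}}{q}\right) = -4 + \left(- \frac{514}{q} + \frac{\frac{1}{155} q}{q}\right) = -4 + \left(- \frac{514}{q} + \frac{1}{155}\right) = -4 + \left(\frac{1}{155} - \frac{514}{q}\right) = - \frac{619}{155} - \frac{514}{q}$)
$l = -150800$ ($l = 2 \left(-75261 - 139\right) = 2 \left(-75400\right) = -150800$)
$m{\left(-170 \right)} - l = \left(- \frac{619}{155} - \frac{514}{-170}\right) - -150800 = \left(- \frac{619}{155} - - \frac{257}{85}\right) + 150800 = \left(- \frac{619}{155} + \frac{257}{85}\right) + 150800 = - \frac{2556}{2635} + 150800 = \frac{397355444}{2635}$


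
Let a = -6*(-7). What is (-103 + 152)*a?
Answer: 2058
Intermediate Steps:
a = 42
(-103 + 152)*a = (-103 + 152)*42 = 49*42 = 2058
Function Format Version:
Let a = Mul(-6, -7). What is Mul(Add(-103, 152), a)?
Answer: 2058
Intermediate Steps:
a = 42
Mul(Add(-103, 152), a) = Mul(Add(-103, 152), 42) = Mul(49, 42) = 2058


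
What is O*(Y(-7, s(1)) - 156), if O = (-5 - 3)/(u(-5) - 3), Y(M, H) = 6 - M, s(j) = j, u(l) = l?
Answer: -143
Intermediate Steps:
O = 1 (O = (-5 - 3)/(-5 - 3) = -8/(-8) = -⅛*(-8) = 1)
O*(Y(-7, s(1)) - 156) = 1*((6 - 1*(-7)) - 156) = 1*((6 + 7) - 156) = 1*(13 - 156) = 1*(-143) = -143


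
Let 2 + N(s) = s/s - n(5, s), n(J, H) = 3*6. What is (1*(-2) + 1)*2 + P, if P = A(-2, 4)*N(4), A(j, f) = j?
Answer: 36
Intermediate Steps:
n(J, H) = 18
N(s) = -19 (N(s) = -2 + (s/s - 1*18) = -2 + (1 - 18) = -2 - 17 = -19)
P = 38 (P = -2*(-19) = 38)
(1*(-2) + 1)*2 + P = (1*(-2) + 1)*2 + 38 = (-2 + 1)*2 + 38 = -1*2 + 38 = -2 + 38 = 36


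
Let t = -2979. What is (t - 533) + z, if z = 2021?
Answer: -1491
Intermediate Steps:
(t - 533) + z = (-2979 - 533) + 2021 = -3512 + 2021 = -1491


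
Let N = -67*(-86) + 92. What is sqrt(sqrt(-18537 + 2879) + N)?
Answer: sqrt(5854 + I*sqrt(15658)) ≈ 76.516 + 0.8177*I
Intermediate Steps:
N = 5854 (N = 5762 + 92 = 5854)
sqrt(sqrt(-18537 + 2879) + N) = sqrt(sqrt(-18537 + 2879) + 5854) = sqrt(sqrt(-15658) + 5854) = sqrt(I*sqrt(15658) + 5854) = sqrt(5854 + I*sqrt(15658))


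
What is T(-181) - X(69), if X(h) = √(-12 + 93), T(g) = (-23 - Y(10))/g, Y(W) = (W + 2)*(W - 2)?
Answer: -1510/181 ≈ -8.3425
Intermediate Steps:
Y(W) = (-2 + W)*(2 + W) (Y(W) = (2 + W)*(-2 + W) = (-2 + W)*(2 + W))
T(g) = -119/g (T(g) = (-23 - (-4 + 10²))/g = (-23 - (-4 + 100))/g = (-23 - 1*96)/g = (-23 - 96)/g = -119/g)
X(h) = 9 (X(h) = √81 = 9)
T(-181) - X(69) = -119/(-181) - 1*9 = -119*(-1/181) - 9 = 119/181 - 9 = -1510/181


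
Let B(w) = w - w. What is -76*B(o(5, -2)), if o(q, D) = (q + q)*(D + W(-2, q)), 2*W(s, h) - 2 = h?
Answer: 0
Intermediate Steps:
W(s, h) = 1 + h/2
o(q, D) = 2*q*(1 + D + q/2) (o(q, D) = (q + q)*(D + (1 + q/2)) = (2*q)*(1 + D + q/2) = 2*q*(1 + D + q/2))
B(w) = 0
-76*B(o(5, -2)) = -76*0 = 0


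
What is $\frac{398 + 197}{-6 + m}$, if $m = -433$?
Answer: $- \frac{595}{439} \approx -1.3554$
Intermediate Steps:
$\frac{398 + 197}{-6 + m} = \frac{398 + 197}{-6 - 433} = \frac{595}{-439} = 595 \left(- \frac{1}{439}\right) = - \frac{595}{439}$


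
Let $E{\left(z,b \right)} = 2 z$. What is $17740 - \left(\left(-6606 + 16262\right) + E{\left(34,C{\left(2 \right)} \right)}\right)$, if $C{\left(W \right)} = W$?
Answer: $8016$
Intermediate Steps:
$17740 - \left(\left(-6606 + 16262\right) + E{\left(34,C{\left(2 \right)} \right)}\right) = 17740 - \left(\left(-6606 + 16262\right) + 2 \cdot 34\right) = 17740 - \left(9656 + 68\right) = 17740 - 9724 = 8016$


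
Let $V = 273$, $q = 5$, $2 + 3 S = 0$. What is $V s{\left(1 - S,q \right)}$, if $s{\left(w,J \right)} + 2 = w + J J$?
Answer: $6734$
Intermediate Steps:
$S = - \frac{2}{3}$ ($S = - \frac{2}{3} + \frac{1}{3} \cdot 0 = - \frac{2}{3} + 0 = - \frac{2}{3} \approx -0.66667$)
$s{\left(w,J \right)} = -2 + w + J^{2}$ ($s{\left(w,J \right)} = -2 + \left(w + J J\right) = -2 + \left(w + J^{2}\right) = -2 + w + J^{2}$)
$V s{\left(1 - S,q \right)} = 273 \left(-2 + \left(1 - - \frac{2}{3}\right) + 5^{2}\right) = 273 \left(-2 + \left(1 + \frac{2}{3}\right) + 25\right) = 273 \left(-2 + \frac{5}{3} + 25\right) = 273 \cdot \frac{74}{3} = 6734$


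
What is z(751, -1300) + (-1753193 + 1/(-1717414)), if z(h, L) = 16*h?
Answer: -2990321756279/1717414 ≈ -1.7412e+6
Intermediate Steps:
z(751, -1300) + (-1753193 + 1/(-1717414)) = 16*751 + (-1753193 + 1/(-1717414)) = 12016 + (-1753193 - 1/1717414) = 12016 - 3010958202903/1717414 = -2990321756279/1717414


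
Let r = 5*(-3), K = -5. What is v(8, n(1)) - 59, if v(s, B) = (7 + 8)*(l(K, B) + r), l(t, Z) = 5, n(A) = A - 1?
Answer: -209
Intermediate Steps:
n(A) = -1 + A
r = -15
v(s, B) = -150 (v(s, B) = (7 + 8)*(5 - 15) = 15*(-10) = -150)
v(8, n(1)) - 59 = -150 - 59 = -209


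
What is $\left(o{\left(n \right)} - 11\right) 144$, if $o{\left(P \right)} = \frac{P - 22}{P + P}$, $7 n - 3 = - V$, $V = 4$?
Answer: $9576$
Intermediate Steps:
$n = - \frac{1}{7}$ ($n = \frac{3}{7} + \frac{\left(-1\right) 4}{7} = \frac{3}{7} + \frac{1}{7} \left(-4\right) = \frac{3}{7} - \frac{4}{7} = - \frac{1}{7} \approx -0.14286$)
$o{\left(P \right)} = \frac{-22 + P}{2 P}$
$\left(o{\left(n \right)} - 11\right) 144 = \left(\frac{-22 - \frac{1}{7}}{2 \left(- \frac{1}{7}\right)} - 11\right) 144 = \left(\frac{1}{2} \left(-7\right) \left(- \frac{155}{7}\right) - 11\right) 144 = \left(\frac{155}{2} - 11\right) 144 = \frac{133}{2} \cdot 144 = 9576$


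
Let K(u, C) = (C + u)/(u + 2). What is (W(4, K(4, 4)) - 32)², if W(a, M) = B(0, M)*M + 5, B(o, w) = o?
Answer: 729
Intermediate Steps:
K(u, C) = (C + u)/(2 + u)
W(a, M) = 5 (W(a, M) = 0*M + 5 = 0 + 5 = 5)
(W(4, K(4, 4)) - 32)² = (5 - 32)² = (-27)² = 729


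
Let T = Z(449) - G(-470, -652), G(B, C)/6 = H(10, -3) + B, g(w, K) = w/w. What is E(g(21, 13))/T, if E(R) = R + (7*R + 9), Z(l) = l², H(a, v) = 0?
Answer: 17/204421 ≈ 8.3162e-5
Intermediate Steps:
g(w, K) = 1
G(B, C) = 6*B (G(B, C) = 6*(0 + B) = 6*B)
E(R) = 9 + 8*R (E(R) = R + (9 + 7*R) = 9 + 8*R)
T = 204421 (T = 449² - 6*(-470) = 201601 - 1*(-2820) = 201601 + 2820 = 204421)
E(g(21, 13))/T = (9 + 8*1)/204421 = (9 + 8)*(1/204421) = 17*(1/204421) = 17/204421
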